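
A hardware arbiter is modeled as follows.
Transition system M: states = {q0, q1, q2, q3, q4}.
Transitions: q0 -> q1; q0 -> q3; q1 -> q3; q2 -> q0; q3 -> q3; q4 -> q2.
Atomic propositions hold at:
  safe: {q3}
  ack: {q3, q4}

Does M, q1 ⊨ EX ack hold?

Yes

Sat(EX ack) = {s : some successor in {q3, q4}} = {q0, q1, q3}
q1 ∈ Sat(EX ack) = {q0, q1, q3}, so the formula holds at q1.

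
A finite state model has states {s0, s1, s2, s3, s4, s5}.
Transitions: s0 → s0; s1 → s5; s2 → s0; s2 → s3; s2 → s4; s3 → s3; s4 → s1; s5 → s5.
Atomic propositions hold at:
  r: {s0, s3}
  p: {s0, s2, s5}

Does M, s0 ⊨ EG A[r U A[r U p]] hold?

Yes

A[r U p]: least fixpoint, start Z0 = Sat(p) = {s0, s2, s5}, add states in Sat(r) with every successor in Z. Already a fixed point.
Sat(A[r U p]) = {s0, s2, s5}
A[r U A[r U p]]: least fixpoint, start Z0 = Sat(A[r U p]) = {s0, s2, s5}, add states in Sat(r) with every successor in Z. Already a fixed point.
Sat(A[r U A[r U p]]) = {s0, s2, s5}
EG A[r U A[r U p]]: greatest fixpoint, start Z0 = {s0, s2, s5}, keep only states in Sat with some successor in Z. Already a fixed point.
Sat(EG A[r U A[r U p]]) = {s0, s2, s5}
s0 ∈ Sat(EG A[r U A[r U p]]) = {s0, s2, s5}, so the formula holds at s0.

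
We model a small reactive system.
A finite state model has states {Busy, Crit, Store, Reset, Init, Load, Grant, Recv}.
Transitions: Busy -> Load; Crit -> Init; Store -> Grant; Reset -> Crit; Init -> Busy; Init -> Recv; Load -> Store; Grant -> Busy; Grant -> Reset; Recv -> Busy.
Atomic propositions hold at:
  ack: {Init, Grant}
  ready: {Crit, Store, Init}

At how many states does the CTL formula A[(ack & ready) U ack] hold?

Sat(ack & ready) = {Init}
A[(ack & ready) U ack]: least fixpoint, start Z0 = Sat(ack) = {Init, Grant}, add states in Sat(ack & ready) with every successor in Z. Already a fixed point.
Sat(A[(ack & ready) U ack]) = {Init, Grant}
|Sat(A[(ack & ready) U ack])| = |{Init, Grant}| = 2.

2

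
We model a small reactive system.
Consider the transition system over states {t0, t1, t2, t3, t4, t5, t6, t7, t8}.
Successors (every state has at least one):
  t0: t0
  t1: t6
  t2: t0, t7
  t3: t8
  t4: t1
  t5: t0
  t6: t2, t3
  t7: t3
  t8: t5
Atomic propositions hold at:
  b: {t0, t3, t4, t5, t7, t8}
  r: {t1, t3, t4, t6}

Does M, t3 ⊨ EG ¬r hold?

Sat(¬r) = {t0, t2, t5, t7, t8}
EG ¬r: greatest fixpoint, start Z0 = {t0, t2, t5, t7, t8}, keep only states in Sat with some successor in Z. Z1 = {t0, t2, t5, t8}; fixed.
Sat(EG ¬r) = {t0, t2, t5, t8}
t3 ∉ Sat(EG ¬r) = {t0, t2, t5, t8}, so the formula does not hold at t3.

No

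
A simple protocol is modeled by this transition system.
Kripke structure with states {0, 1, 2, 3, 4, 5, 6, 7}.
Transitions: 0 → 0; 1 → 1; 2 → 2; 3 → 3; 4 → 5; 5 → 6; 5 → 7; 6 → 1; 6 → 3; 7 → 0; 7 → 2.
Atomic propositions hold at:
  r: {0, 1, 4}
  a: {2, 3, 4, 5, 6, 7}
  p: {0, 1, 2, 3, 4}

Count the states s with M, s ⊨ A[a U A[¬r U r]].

3

Sat(¬r) = {2, 3, 5, 6, 7}
A[¬r U r]: least fixpoint, start Z0 = Sat(r) = {0, 1, 4}, add states in Sat(¬r) with every successor in Z. Already a fixed point.
Sat(A[¬r U r]) = {0, 1, 4}
A[a U A[¬r U r]]: least fixpoint, start Z0 = Sat(A[¬r U r]) = {0, 1, 4}, add states in Sat(a) with every successor in Z. Already a fixed point.
Sat(A[a U A[¬r U r]]) = {0, 1, 4}
|Sat(A[a U A[¬r U r]])| = |{0, 1, 4}| = 3.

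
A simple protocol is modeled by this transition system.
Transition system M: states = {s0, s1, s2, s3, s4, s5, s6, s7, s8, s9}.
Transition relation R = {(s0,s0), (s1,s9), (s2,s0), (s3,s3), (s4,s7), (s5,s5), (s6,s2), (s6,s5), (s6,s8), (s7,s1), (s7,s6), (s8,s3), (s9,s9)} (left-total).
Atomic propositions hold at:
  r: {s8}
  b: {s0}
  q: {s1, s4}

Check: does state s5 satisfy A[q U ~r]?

Yes

Sat(~r) = {s0, s1, s2, s3, s4, s5, s6, s7, s9}
A[q U ~r]: least fixpoint, start Z0 = Sat(~r) = {s0, s1, s2, s3, s4, s5, s6, s7, s9}, add states in Sat(q) with every successor in Z. Already a fixed point.
Sat(A[q U ~r]) = {s0, s1, s2, s3, s4, s5, s6, s7, s9}
s5 ∈ Sat(A[q U ~r]) = {s0, s1, s2, s3, s4, s5, s6, s7, s9}, so the formula holds at s5.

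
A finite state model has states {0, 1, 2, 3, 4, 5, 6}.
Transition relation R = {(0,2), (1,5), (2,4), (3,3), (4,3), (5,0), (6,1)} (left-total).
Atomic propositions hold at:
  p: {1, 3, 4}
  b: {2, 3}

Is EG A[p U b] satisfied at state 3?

Yes

A[p U b]: least fixpoint, start Z0 = Sat(b) = {2, 3}, add states in Sat(p) with every successor in Z. Z1 = {2, 3, 4}; fixed.
Sat(A[p U b]) = {2, 3, 4}
EG A[p U b]: greatest fixpoint, start Z0 = {2, 3, 4}, keep only states in Sat with some successor in Z. Already a fixed point.
Sat(EG A[p U b]) = {2, 3, 4}
3 ∈ Sat(EG A[p U b]) = {2, 3, 4}, so the formula holds at 3.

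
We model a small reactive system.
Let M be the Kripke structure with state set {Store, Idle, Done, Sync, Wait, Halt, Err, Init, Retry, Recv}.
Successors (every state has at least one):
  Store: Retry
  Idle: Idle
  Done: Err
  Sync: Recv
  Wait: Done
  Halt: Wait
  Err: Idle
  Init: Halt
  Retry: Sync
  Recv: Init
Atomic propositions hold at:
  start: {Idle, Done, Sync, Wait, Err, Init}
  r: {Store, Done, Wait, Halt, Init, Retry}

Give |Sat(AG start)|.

AG start: greatest fixpoint, start Z0 = {Idle, Done, Sync, Wait, Err, Init}, keep only states in Sat with every successor in Z. Z1 = {Idle, Done, Wait, Err}; fixed.
Sat(AG start) = {Idle, Done, Wait, Err}
|Sat(AG start)| = |{Idle, Done, Wait, Err}| = 4.

4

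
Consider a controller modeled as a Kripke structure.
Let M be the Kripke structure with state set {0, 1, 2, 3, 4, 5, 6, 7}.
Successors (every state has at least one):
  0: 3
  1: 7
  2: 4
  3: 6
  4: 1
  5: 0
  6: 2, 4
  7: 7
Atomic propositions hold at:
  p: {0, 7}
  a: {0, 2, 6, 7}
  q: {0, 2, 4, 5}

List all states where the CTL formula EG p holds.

EG p: greatest fixpoint, start Z0 = {0, 7}, keep only states in Sat with some successor in Z. Z1 = {7}; fixed.
Sat(EG p) = {7}

{7}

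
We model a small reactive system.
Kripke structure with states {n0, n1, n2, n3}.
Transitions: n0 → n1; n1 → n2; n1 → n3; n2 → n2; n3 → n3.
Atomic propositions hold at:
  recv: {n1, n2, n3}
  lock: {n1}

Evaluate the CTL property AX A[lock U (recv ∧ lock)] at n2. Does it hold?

Sat(recv ∧ lock) = {n1}
A[lock U (recv ∧ lock)]: least fixpoint, start Z0 = Sat((recv ∧ lock)) = {n1}, add states in Sat(lock) with every successor in Z. Already a fixed point.
Sat(A[lock U (recv ∧ lock)]) = {n1}
Sat(AX A[lock U (recv ∧ lock)]) = {s : every successor in {n1}} = {n0}
n2 ∉ Sat(AX A[lock U (recv ∧ lock)]) = {n0}, so the formula does not hold at n2.

No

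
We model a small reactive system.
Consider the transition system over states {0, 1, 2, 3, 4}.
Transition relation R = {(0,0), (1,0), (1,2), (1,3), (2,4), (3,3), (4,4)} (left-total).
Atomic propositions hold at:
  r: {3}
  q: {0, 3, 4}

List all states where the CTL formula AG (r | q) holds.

Sat(r | q) = {0, 3, 4}
AG (r | q): greatest fixpoint, start Z0 = {0, 3, 4}, keep only states in Sat with every successor in Z. Already a fixed point.
Sat(AG (r | q)) = {0, 3, 4}

{0, 3, 4}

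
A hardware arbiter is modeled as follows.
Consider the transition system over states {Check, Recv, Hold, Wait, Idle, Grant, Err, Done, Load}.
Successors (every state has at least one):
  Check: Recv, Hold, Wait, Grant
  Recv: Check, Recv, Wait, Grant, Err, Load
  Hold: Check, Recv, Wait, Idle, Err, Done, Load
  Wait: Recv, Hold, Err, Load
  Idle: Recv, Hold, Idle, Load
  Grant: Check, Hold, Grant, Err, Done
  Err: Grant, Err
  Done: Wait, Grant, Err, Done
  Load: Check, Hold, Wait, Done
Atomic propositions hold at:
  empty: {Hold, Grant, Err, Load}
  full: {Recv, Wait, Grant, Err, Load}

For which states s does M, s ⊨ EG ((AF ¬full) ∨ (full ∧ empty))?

Sat(¬full) = {Check, Hold, Idle, Done}
AF ¬full: least fixpoint, start Z0 = {Check, Hold, Idle, Done}, add states with every successor in Z. Already a fixed point.
Sat(AF ¬full) = {Check, Hold, Idle, Done}
Sat(full ∧ empty) = {Grant, Err, Load}
Sat((AF ¬full) ∨ (full ∧ empty)) = {Check, Hold, Idle, Grant, Err, Done, Load}
EG ((AF ¬full) ∨ (full ∧ empty)): greatest fixpoint, start Z0 = {Check, Hold, Idle, Grant, Err, Done, Load}, keep only states in Sat with some successor in Z. Already a fixed point.
Sat(EG ((AF ¬full) ∨ (full ∧ empty))) = {Check, Hold, Idle, Grant, Err, Done, Load}

{Check, Hold, Idle, Grant, Err, Done, Load}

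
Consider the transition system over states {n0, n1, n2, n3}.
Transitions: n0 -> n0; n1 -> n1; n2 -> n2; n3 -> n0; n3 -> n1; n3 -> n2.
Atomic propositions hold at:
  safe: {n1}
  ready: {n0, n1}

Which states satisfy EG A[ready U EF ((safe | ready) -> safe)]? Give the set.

{n1, n2, n3}

Sat(safe | ready) = {n0, n1}
Sat((safe | ready) -> safe) = {n1, n2, n3}
EF ((safe | ready) -> safe): least fixpoint, start Z0 = {n1, n2, n3}, add states with some successor in Z. Already a fixed point.
Sat(EF ((safe | ready) -> safe)) = {n1, n2, n3}
A[ready U EF ((safe | ready) -> safe)]: least fixpoint, start Z0 = Sat(EF ((safe | ready) -> safe)) = {n1, n2, n3}, add states in Sat(ready) with every successor in Z. Already a fixed point.
Sat(A[ready U EF ((safe | ready) -> safe)]) = {n1, n2, n3}
EG A[ready U EF ((safe | ready) -> safe)]: greatest fixpoint, start Z0 = {n1, n2, n3}, keep only states in Sat with some successor in Z. Already a fixed point.
Sat(EG A[ready U EF ((safe | ready) -> safe)]) = {n1, n2, n3}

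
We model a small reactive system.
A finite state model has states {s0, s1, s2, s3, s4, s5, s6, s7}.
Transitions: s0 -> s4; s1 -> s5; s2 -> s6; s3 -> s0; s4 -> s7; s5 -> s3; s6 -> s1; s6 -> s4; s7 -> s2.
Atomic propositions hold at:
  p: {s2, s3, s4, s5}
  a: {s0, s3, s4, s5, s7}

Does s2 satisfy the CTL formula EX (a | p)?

No

Sat(a | p) = {s0, s2, s3, s4, s5, s7}
Sat(EX (a | p)) = {s : some successor in {s0, s2, s3, s4, s5, s7}} = {s0, s1, s3, s4, s5, s6, s7}
s2 ∉ Sat(EX (a | p)) = {s0, s1, s3, s4, s5, s6, s7}, so the formula does not hold at s2.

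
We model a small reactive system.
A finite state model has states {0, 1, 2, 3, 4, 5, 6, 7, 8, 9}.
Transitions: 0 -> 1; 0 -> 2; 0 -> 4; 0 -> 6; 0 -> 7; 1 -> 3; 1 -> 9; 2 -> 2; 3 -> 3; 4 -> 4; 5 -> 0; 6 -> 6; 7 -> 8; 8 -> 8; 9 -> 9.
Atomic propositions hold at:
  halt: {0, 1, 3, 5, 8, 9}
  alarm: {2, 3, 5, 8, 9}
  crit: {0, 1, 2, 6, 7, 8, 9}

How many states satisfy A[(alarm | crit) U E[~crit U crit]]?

8

Sat(alarm | crit) = {0, 1, 2, 3, 5, 6, 7, 8, 9}
Sat(~crit) = {3, 4, 5}
E[~crit U crit]: least fixpoint, start Z0 = Sat(crit) = {0, 1, 2, 6, 7, 8, 9}, add states in Sat(~crit) with some successor in Z. Z1 = {0, 1, 2, 5, 6, 7, 8, 9}; fixed.
Sat(E[~crit U crit]) = {0, 1, 2, 5, 6, 7, 8, 9}
A[(alarm | crit) U E[~crit U crit]]: least fixpoint, start Z0 = Sat(E[~crit U crit]) = {0, 1, 2, 5, 6, 7, 8, 9}, add states in Sat(alarm | crit) with every successor in Z. Already a fixed point.
Sat(A[(alarm | crit) U E[~crit U crit]]) = {0, 1, 2, 5, 6, 7, 8, 9}
|Sat(A[(alarm | crit) U E[~crit U crit]])| = |{0, 1, 2, 5, 6, 7, 8, 9}| = 8.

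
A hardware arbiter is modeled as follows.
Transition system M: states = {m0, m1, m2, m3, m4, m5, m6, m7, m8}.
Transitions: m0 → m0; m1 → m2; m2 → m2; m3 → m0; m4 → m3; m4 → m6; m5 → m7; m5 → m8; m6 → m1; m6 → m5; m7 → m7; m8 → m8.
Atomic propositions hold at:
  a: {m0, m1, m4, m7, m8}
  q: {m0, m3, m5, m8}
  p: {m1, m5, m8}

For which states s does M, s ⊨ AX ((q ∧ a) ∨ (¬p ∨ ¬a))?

Sat(q ∧ a) = {m0, m8}
Sat(¬p) = {m0, m2, m3, m4, m6, m7}
Sat(¬a) = {m2, m3, m5, m6}
Sat(¬p ∨ ¬a) = {m0, m2, m3, m4, m5, m6, m7}
Sat((q ∧ a) ∨ (¬p ∨ ¬a)) = {m0, m2, m3, m4, m5, m6, m7, m8}
Sat(AX ((q ∧ a) ∨ (¬p ∨ ¬a))) = {s : every successor in {m0, m2, m3, m4, m5, m6, m7, m8}} = {m0, m1, m2, m3, m4, m5, m7, m8}

{m0, m1, m2, m3, m4, m5, m7, m8}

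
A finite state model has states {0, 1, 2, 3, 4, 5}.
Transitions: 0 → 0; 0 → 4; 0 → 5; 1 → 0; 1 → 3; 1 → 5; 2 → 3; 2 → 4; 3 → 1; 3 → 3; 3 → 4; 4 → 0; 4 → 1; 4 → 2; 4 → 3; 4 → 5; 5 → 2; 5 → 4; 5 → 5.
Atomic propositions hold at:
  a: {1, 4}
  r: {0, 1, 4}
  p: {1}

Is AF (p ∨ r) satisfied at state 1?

Yes

Sat(p ∨ r) = {0, 1, 4}
AF (p ∨ r): least fixpoint, start Z0 = {0, 1, 4}, add states with every successor in Z. Already a fixed point.
Sat(AF (p ∨ r)) = {0, 1, 4}
1 ∈ Sat(AF (p ∨ r)) = {0, 1, 4}, so the formula holds at 1.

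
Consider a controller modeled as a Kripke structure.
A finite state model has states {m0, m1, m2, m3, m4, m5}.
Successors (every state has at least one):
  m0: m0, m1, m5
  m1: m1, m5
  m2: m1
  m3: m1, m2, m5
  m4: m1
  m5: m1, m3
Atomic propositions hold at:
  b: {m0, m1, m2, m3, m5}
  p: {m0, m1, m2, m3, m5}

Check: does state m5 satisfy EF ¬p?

Sat(¬p) = {m4}
EF ¬p: least fixpoint, start Z0 = {m4}, add states with some successor in Z. Already a fixed point.
Sat(EF ¬p) = {m4}
m5 ∉ Sat(EF ¬p) = {m4}, so the formula does not hold at m5.

No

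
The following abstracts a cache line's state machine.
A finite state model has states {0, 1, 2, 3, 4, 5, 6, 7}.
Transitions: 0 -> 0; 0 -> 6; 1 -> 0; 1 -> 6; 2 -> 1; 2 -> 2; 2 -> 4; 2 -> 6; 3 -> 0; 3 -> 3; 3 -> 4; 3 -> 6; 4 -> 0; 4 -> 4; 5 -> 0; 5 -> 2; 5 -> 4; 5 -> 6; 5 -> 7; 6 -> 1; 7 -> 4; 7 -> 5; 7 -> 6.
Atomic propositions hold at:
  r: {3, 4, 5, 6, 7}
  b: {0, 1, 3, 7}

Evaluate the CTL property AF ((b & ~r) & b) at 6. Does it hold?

Sat(~r) = {0, 1, 2}
Sat(b & ~r) = {0, 1}
Sat((b & ~r) & b) = {0, 1}
AF ((b & ~r) & b): least fixpoint, start Z0 = {0, 1}, add states with every successor in Z. Z1 = {0, 1, 6}; fixed.
Sat(AF ((b & ~r) & b)) = {0, 1, 6}
6 ∈ Sat(AF ((b & ~r) & b)) = {0, 1, 6}, so the formula holds at 6.

Yes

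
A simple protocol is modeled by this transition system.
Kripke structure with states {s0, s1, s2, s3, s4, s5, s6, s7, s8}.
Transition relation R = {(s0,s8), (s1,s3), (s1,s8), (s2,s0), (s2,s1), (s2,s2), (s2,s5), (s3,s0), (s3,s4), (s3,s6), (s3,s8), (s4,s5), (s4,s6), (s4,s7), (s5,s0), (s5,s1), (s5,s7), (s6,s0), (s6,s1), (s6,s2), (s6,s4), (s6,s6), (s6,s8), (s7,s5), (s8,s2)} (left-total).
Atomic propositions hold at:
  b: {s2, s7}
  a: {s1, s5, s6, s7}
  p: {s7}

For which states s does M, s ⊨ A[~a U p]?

Sat(~a) = {s0, s2, s3, s4, s8}
A[~a U p]: least fixpoint, start Z0 = Sat(p) = {s7}, add states in Sat(~a) with every successor in Z. Already a fixed point.
Sat(A[~a U p]) = {s7}

{s7}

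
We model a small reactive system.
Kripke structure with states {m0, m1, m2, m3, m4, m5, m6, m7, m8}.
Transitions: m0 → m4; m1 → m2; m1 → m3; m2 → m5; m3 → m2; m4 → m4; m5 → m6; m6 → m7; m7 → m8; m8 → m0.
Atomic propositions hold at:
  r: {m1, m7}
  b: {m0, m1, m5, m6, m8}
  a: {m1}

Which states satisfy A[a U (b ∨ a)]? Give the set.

Sat(b ∨ a) = {m0, m1, m5, m6, m8}
A[a U (b ∨ a)]: least fixpoint, start Z0 = Sat((b ∨ a)) = {m0, m1, m5, m6, m8}, add states in Sat(a) with every successor in Z. Already a fixed point.
Sat(A[a U (b ∨ a)]) = {m0, m1, m5, m6, m8}

{m0, m1, m5, m6, m8}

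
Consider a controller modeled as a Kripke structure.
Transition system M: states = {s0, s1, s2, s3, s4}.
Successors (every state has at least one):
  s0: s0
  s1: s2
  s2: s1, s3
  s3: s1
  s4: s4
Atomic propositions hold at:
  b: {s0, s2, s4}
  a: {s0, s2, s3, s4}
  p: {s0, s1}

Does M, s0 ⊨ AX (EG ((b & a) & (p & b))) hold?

Yes

Sat(b & a) = {s0, s2, s4}
Sat(p & b) = {s0}
Sat((b & a) & (p & b)) = {s0}
EG ((b & a) & (p & b)): greatest fixpoint, start Z0 = {s0}, keep only states in Sat with some successor in Z. Already a fixed point.
Sat(EG ((b & a) & (p & b))) = {s0}
Sat(AX (EG ((b & a) & (p & b)))) = {s : every successor in {s0}} = {s0}
s0 ∈ Sat(AX (EG ((b & a) & (p & b)))) = {s0}, so the formula holds at s0.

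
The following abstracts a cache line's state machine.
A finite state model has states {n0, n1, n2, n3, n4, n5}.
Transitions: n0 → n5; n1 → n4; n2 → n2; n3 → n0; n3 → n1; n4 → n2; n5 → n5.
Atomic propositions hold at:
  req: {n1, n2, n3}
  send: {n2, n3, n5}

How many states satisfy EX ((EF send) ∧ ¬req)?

EF send: least fixpoint, start Z0 = {n2, n3, n5}, add states with some successor in Z. Z1 = {n0, n2, n3, n4, n5}; Z2 = {n0, n1, n2, n3, n4, n5}; fixed.
Sat(EF send) = {n0, n1, n2, n3, n4, n5}
Sat(¬req) = {n0, n4, n5}
Sat((EF send) ∧ ¬req) = {n0, n4, n5}
Sat(EX ((EF send) ∧ ¬req)) = {s : some successor in {n0, n4, n5}} = {n0, n1, n3, n5}
|Sat(EX ((EF send) ∧ ¬req))| = |{n0, n1, n3, n5}| = 4.

4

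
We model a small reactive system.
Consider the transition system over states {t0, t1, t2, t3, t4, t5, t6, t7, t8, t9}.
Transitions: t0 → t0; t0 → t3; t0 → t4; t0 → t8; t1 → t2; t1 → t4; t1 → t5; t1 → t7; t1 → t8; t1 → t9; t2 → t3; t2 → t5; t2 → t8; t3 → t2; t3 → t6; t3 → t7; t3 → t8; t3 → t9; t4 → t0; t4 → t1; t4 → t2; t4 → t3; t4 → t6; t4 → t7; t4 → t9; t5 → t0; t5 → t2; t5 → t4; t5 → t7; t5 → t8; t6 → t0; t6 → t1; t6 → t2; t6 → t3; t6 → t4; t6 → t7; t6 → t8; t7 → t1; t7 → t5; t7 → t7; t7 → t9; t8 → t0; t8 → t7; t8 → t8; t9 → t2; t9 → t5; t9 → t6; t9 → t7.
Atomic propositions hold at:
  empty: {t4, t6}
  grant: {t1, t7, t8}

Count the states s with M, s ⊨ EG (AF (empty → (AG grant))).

AG grant: greatest fixpoint, start Z0 = {t1, t7, t8}, keep only states in Sat with every successor in Z. Z1 = ∅; fixed.
Sat(AG grant) = ∅
Sat(empty → (AG grant)) = {t0, t1, t2, t3, t5, t7, t8, t9}
AF (empty → (AG grant)): least fixpoint, start Z0 = {t0, t1, t2, t3, t5, t7, t8, t9}, add states with every successor in Z. Already a fixed point.
Sat(AF (empty → (AG grant))) = {t0, t1, t2, t3, t5, t7, t8, t9}
EG (AF (empty → (AG grant))): greatest fixpoint, start Z0 = {t0, t1, t2, t3, t5, t7, t8, t9}, keep only states in Sat with some successor in Z. Already a fixed point.
Sat(EG (AF (empty → (AG grant)))) = {t0, t1, t2, t3, t5, t7, t8, t9}
|Sat(EG (AF (empty → (AG grant))))| = |{t0, t1, t2, t3, t5, t7, t8, t9}| = 8.

8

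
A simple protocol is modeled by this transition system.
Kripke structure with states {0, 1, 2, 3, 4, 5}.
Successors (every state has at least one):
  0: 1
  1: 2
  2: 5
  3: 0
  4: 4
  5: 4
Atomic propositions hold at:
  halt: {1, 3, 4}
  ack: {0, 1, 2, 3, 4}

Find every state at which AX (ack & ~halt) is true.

{1, 3}

Sat(~halt) = {0, 2, 5}
Sat(ack & ~halt) = {0, 2}
Sat(AX (ack & ~halt)) = {s : every successor in {0, 2}} = {1, 3}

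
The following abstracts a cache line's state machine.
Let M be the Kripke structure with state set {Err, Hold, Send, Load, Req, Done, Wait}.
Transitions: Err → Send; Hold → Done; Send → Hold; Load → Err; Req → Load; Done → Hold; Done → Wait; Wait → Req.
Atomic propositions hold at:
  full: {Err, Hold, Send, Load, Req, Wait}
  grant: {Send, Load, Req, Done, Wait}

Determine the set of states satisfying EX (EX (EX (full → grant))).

Sat(full → grant) = {Send, Load, Req, Done, Wait}
Sat(EX (full → grant)) = {s : some successor in {Send, Load, Req, Done, Wait}} = {Err, Hold, Req, Done, Wait}
Sat(EX (EX (full → grant))) = {s : some successor in {Err, Hold, Req, Done, Wait}} = {Hold, Send, Load, Done, Wait}
Sat(EX (EX (EX (full → grant)))) = {s : some successor in {Hold, Send, Load, Done, Wait}} = {Err, Hold, Send, Req, Done}

{Err, Hold, Send, Req, Done}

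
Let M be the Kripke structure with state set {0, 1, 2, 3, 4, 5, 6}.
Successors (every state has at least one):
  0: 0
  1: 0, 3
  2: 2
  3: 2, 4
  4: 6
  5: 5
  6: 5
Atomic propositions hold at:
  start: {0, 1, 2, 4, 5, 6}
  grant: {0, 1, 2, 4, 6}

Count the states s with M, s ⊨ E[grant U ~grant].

Sat(~grant) = {3, 5}
E[grant U ~grant]: least fixpoint, start Z0 = Sat(~grant) = {3, 5}, add states in Sat(grant) with some successor in Z. Z1 = {1, 3, 5, 6}; Z2 = {1, 3, 4, 5, 6}; fixed.
Sat(E[grant U ~grant]) = {1, 3, 4, 5, 6}
|Sat(E[grant U ~grant])| = |{1, 3, 4, 5, 6}| = 5.

5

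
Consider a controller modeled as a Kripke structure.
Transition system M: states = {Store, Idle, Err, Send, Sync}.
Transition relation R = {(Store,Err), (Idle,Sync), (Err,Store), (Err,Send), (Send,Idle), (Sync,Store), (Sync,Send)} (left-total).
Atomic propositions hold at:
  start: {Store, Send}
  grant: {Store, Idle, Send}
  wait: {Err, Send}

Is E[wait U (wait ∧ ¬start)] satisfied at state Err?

Sat(¬start) = {Idle, Err, Sync}
Sat(wait ∧ ¬start) = {Err}
E[wait U (wait ∧ ¬start)]: least fixpoint, start Z0 = Sat((wait ∧ ¬start)) = {Err}, add states in Sat(wait) with some successor in Z. Already a fixed point.
Sat(E[wait U (wait ∧ ¬start)]) = {Err}
Err ∈ Sat(E[wait U (wait ∧ ¬start)]) = {Err}, so the formula holds at Err.

Yes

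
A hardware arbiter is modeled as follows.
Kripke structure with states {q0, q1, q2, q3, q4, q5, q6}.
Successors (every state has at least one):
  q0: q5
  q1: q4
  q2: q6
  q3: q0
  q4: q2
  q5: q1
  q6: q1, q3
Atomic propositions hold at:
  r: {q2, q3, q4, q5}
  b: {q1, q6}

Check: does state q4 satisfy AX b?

Sat(AX b) = {s : every successor in {q1, q6}} = {q2, q5}
q4 ∉ Sat(AX b) = {q2, q5}, so the formula does not hold at q4.

No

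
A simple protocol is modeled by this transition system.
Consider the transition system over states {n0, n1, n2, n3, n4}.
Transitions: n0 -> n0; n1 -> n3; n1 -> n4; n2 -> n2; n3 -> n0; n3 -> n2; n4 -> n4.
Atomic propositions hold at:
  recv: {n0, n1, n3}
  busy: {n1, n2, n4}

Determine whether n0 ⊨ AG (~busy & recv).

Sat(~busy) = {n0, n3}
Sat(~busy & recv) = {n0, n3}
AG (~busy & recv): greatest fixpoint, start Z0 = {n0, n3}, keep only states in Sat with every successor in Z. Z1 = {n0}; fixed.
Sat(AG (~busy & recv)) = {n0}
n0 ∈ Sat(AG (~busy & recv)) = {n0}, so the formula holds at n0.

Yes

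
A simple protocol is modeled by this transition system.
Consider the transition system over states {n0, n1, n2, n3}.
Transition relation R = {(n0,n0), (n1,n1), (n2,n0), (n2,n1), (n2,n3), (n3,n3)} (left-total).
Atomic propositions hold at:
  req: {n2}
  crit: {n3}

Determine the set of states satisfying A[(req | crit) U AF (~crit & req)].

{n2}

Sat(req | crit) = {n2, n3}
Sat(~crit) = {n0, n1, n2}
Sat(~crit & req) = {n2}
AF (~crit & req): least fixpoint, start Z0 = {n2}, add states with every successor in Z. Already a fixed point.
Sat(AF (~crit & req)) = {n2}
A[(req | crit) U AF (~crit & req)]: least fixpoint, start Z0 = Sat(AF (~crit & req)) = {n2}, add states in Sat(req | crit) with every successor in Z. Already a fixed point.
Sat(A[(req | crit) U AF (~crit & req)]) = {n2}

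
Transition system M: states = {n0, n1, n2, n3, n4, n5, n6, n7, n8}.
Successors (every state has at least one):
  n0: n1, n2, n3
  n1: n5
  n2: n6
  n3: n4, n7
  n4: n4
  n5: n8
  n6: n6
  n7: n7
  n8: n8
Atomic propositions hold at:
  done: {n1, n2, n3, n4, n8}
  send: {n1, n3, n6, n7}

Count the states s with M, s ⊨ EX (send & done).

1

Sat(send & done) = {n1, n3}
Sat(EX (send & done)) = {s : some successor in {n1, n3}} = {n0}
|Sat(EX (send & done))| = |{n0}| = 1.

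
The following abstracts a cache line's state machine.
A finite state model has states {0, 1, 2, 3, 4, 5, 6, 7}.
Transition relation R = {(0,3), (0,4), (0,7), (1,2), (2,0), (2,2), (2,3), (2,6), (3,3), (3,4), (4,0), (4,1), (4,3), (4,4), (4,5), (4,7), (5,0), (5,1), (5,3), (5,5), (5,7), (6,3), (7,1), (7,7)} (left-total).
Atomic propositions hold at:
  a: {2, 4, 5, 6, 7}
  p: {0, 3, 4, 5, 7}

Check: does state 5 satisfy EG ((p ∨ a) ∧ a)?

Sat(p ∨ a) = {0, 2, 3, 4, 5, 6, 7}
Sat((p ∨ a) ∧ a) = {2, 4, 5, 6, 7}
EG ((p ∨ a) ∧ a): greatest fixpoint, start Z0 = {2, 4, 5, 6, 7}, keep only states in Sat with some successor in Z. Z1 = {2, 4, 5, 7}; fixed.
Sat(EG ((p ∨ a) ∧ a)) = {2, 4, 5, 7}
5 ∈ Sat(EG ((p ∨ a) ∧ a)) = {2, 4, 5, 7}, so the formula holds at 5.

Yes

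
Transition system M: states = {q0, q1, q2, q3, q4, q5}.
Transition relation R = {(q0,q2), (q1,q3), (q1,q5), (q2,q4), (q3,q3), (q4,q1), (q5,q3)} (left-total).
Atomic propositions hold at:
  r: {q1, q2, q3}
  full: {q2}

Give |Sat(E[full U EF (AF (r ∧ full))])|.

Sat(r ∧ full) = {q2}
AF (r ∧ full): least fixpoint, start Z0 = {q2}, add states with every successor in Z. Z1 = {q0, q2}; fixed.
Sat(AF (r ∧ full)) = {q0, q2}
EF (AF (r ∧ full)): least fixpoint, start Z0 = {q0, q2}, add states with some successor in Z. Already a fixed point.
Sat(EF (AF (r ∧ full))) = {q0, q2}
E[full U EF (AF (r ∧ full))]: least fixpoint, start Z0 = Sat(EF (AF (r ∧ full))) = {q0, q2}, add states in Sat(full) with some successor in Z. Already a fixed point.
Sat(E[full U EF (AF (r ∧ full))]) = {q0, q2}
|Sat(E[full U EF (AF (r ∧ full))])| = |{q0, q2}| = 2.

2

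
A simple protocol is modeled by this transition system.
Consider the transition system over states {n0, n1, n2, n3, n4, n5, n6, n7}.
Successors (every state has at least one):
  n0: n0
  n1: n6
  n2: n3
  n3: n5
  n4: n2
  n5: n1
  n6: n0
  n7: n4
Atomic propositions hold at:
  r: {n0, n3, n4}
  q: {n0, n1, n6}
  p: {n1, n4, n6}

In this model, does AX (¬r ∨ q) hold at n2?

No

Sat(¬r) = {n1, n2, n5, n6, n7}
Sat(¬r ∨ q) = {n0, n1, n2, n5, n6, n7}
Sat(AX (¬r ∨ q)) = {s : every successor in {n0, n1, n2, n5, n6, n7}} = {n0, n1, n3, n4, n5, n6}
n2 ∉ Sat(AX (¬r ∨ q)) = {n0, n1, n3, n4, n5, n6}, so the formula does not hold at n2.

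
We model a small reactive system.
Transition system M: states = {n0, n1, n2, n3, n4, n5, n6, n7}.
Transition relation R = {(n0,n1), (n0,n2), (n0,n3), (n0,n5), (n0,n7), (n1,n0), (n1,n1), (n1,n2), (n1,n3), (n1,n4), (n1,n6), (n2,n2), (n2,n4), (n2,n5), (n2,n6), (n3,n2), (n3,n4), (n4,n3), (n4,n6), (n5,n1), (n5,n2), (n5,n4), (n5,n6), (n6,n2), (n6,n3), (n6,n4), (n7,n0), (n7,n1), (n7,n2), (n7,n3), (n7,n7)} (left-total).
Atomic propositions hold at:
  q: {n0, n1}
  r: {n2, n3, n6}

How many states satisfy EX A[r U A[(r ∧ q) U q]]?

Sat(r ∧ q) = ∅
A[(r ∧ q) U q]: least fixpoint, start Z0 = Sat(q) = {n0, n1}, add states in Sat(r ∧ q) with every successor in Z. Already a fixed point.
Sat(A[(r ∧ q) U q]) = {n0, n1}
A[r U A[(r ∧ q) U q]]: least fixpoint, start Z0 = Sat(A[(r ∧ q) U q]) = {n0, n1}, add states in Sat(r) with every successor in Z. Already a fixed point.
Sat(A[r U A[(r ∧ q) U q]]) = {n0, n1}
Sat(EX A[r U A[(r ∧ q) U q]]) = {s : some successor in {n0, n1}} = {n0, n1, n5, n7}
|Sat(EX A[r U A[(r ∧ q) U q]])| = |{n0, n1, n5, n7}| = 4.

4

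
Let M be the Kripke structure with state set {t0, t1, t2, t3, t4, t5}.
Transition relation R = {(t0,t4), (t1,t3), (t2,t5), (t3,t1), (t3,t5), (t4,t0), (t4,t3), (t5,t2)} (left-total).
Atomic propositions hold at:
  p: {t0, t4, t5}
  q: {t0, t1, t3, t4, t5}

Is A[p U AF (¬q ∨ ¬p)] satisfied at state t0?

No

Sat(¬q) = {t2}
Sat(¬p) = {t1, t2, t3}
Sat(¬q ∨ ¬p) = {t1, t2, t3}
AF (¬q ∨ ¬p): least fixpoint, start Z0 = {t1, t2, t3}, add states with every successor in Z. Z1 = {t1, t2, t3, t5}; fixed.
Sat(AF (¬q ∨ ¬p)) = {t1, t2, t3, t5}
A[p U AF (¬q ∨ ¬p)]: least fixpoint, start Z0 = Sat(AF (¬q ∨ ¬p)) = {t1, t2, t3, t5}, add states in Sat(p) with every successor in Z. Already a fixed point.
Sat(A[p U AF (¬q ∨ ¬p)]) = {t1, t2, t3, t5}
t0 ∉ Sat(A[p U AF (¬q ∨ ¬p)]) = {t1, t2, t3, t5}, so the formula does not hold at t0.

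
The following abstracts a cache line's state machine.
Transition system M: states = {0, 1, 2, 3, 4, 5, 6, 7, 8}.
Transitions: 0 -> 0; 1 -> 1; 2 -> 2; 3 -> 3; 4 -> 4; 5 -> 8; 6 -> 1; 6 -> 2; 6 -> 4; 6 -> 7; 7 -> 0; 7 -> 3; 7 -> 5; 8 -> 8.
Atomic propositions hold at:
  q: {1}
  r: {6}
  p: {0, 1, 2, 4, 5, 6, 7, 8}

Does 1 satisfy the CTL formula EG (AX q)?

Yes

Sat(AX q) = {s : every successor in {1}} = {1}
EG (AX q): greatest fixpoint, start Z0 = {1}, keep only states in Sat with some successor in Z. Already a fixed point.
Sat(EG (AX q)) = {1}
1 ∈ Sat(EG (AX q)) = {1}, so the formula holds at 1.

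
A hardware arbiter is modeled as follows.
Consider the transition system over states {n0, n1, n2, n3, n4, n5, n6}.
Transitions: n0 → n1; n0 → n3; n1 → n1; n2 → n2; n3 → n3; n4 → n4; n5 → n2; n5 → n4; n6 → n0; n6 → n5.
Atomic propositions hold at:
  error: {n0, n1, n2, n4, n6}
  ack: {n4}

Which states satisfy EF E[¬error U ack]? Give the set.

Sat(¬error) = {n3, n5}
E[¬error U ack]: least fixpoint, start Z0 = Sat(ack) = {n4}, add states in Sat(¬error) with some successor in Z. Z1 = {n4, n5}; fixed.
Sat(E[¬error U ack]) = {n4, n5}
EF E[¬error U ack]: least fixpoint, start Z0 = {n4, n5}, add states with some successor in Z. Z1 = {n4, n5, n6}; fixed.
Sat(EF E[¬error U ack]) = {n4, n5, n6}

{n4, n5, n6}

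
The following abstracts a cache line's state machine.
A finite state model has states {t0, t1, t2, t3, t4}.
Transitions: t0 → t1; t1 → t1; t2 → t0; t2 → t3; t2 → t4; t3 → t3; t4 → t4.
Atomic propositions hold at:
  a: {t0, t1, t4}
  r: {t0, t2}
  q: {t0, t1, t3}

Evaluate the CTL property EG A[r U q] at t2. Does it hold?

A[r U q]: least fixpoint, start Z0 = Sat(q) = {t0, t1, t3}, add states in Sat(r) with every successor in Z. Already a fixed point.
Sat(A[r U q]) = {t0, t1, t3}
EG A[r U q]: greatest fixpoint, start Z0 = {t0, t1, t3}, keep only states in Sat with some successor in Z. Already a fixed point.
Sat(EG A[r U q]) = {t0, t1, t3}
t2 ∉ Sat(EG A[r U q]) = {t0, t1, t3}, so the formula does not hold at t2.

No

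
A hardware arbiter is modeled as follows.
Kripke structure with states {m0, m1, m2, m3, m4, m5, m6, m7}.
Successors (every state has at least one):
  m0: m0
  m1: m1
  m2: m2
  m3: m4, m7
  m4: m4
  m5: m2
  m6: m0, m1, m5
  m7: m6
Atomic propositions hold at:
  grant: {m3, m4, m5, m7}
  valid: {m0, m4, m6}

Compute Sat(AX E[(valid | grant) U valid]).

Sat(valid | grant) = {m0, m3, m4, m5, m6, m7}
E[(valid | grant) U valid]: least fixpoint, start Z0 = Sat(valid) = {m0, m4, m6}, add states in Sat(valid | grant) with some successor in Z. Z1 = {m0, m3, m4, m6, m7}; fixed.
Sat(E[(valid | grant) U valid]) = {m0, m3, m4, m6, m7}
Sat(AX E[(valid | grant) U valid]) = {s : every successor in {m0, m3, m4, m6, m7}} = {m0, m3, m4, m7}

{m0, m3, m4, m7}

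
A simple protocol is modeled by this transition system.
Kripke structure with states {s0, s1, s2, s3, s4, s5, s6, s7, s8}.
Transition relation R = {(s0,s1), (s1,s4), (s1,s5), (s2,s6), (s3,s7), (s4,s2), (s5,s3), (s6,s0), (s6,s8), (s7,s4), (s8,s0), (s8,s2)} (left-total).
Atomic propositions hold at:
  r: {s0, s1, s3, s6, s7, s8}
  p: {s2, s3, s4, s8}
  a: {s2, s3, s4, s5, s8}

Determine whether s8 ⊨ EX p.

Yes

Sat(EX p) = {s : some successor in {s2, s3, s4, s8}} = {s1, s4, s5, s6, s7, s8}
s8 ∈ Sat(EX p) = {s1, s4, s5, s6, s7, s8}, so the formula holds at s8.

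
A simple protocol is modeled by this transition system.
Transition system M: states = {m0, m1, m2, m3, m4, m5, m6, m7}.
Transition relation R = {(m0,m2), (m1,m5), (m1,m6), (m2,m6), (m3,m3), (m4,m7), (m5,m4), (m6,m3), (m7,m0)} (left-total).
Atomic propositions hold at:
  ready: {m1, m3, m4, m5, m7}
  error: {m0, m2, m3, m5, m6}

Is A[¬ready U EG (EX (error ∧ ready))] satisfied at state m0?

Yes

Sat(¬ready) = {m0, m2, m6}
Sat(error ∧ ready) = {m3, m5}
Sat(EX (error ∧ ready)) = {s : some successor in {m3, m5}} = {m1, m3, m6}
EG (EX (error ∧ ready)): greatest fixpoint, start Z0 = {m1, m3, m6}, keep only states in Sat with some successor in Z. Already a fixed point.
Sat(EG (EX (error ∧ ready))) = {m1, m3, m6}
A[¬ready U EG (EX (error ∧ ready))]: least fixpoint, start Z0 = Sat(EG (EX (error ∧ ready))) = {m1, m3, m6}, add states in Sat(¬ready) with every successor in Z. Z1 = {m1, m2, m3, m6}; Z2 = {m0, m1, m2, m3, m6}; fixed.
Sat(A[¬ready U EG (EX (error ∧ ready))]) = {m0, m1, m2, m3, m6}
m0 ∈ Sat(A[¬ready U EG (EX (error ∧ ready))]) = {m0, m1, m2, m3, m6}, so the formula holds at m0.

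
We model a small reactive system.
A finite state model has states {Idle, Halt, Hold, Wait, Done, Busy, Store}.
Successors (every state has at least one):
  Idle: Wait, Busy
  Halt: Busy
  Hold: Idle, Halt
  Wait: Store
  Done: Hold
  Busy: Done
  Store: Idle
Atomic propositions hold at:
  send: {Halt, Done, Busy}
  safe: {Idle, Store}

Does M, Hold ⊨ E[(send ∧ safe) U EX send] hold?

Sat(send ∧ safe) = ∅
Sat(EX send) = {s : some successor in {Halt, Done, Busy}} = {Idle, Halt, Hold, Busy}
E[(send ∧ safe) U EX send]: least fixpoint, start Z0 = Sat(EX send) = {Idle, Halt, Hold, Busy}, add states in Sat(send ∧ safe) with some successor in Z. Already a fixed point.
Sat(E[(send ∧ safe) U EX send]) = {Idle, Halt, Hold, Busy}
Hold ∈ Sat(E[(send ∧ safe) U EX send]) = {Idle, Halt, Hold, Busy}, so the formula holds at Hold.

Yes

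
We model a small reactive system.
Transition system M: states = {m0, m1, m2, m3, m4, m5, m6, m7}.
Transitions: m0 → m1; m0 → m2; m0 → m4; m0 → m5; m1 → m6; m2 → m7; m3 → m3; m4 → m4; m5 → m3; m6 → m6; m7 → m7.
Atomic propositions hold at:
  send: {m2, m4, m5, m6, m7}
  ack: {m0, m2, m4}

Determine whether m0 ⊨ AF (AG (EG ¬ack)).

Sat(¬ack) = {m1, m3, m5, m6, m7}
EG ¬ack: greatest fixpoint, start Z0 = {m1, m3, m5, m6, m7}, keep only states in Sat with some successor in Z. Already a fixed point.
Sat(EG ¬ack) = {m1, m3, m5, m6, m7}
AG (EG ¬ack): greatest fixpoint, start Z0 = {m1, m3, m5, m6, m7}, keep only states in Sat with every successor in Z. Already a fixed point.
Sat(AG (EG ¬ack)) = {m1, m3, m5, m6, m7}
AF (AG (EG ¬ack)): least fixpoint, start Z0 = {m1, m3, m5, m6, m7}, add states with every successor in Z. Z1 = {m1, m2, m3, m5, m6, m7}; fixed.
Sat(AF (AG (EG ¬ack))) = {m1, m2, m3, m5, m6, m7}
m0 ∉ Sat(AF (AG (EG ¬ack))) = {m1, m2, m3, m5, m6, m7}, so the formula does not hold at m0.

No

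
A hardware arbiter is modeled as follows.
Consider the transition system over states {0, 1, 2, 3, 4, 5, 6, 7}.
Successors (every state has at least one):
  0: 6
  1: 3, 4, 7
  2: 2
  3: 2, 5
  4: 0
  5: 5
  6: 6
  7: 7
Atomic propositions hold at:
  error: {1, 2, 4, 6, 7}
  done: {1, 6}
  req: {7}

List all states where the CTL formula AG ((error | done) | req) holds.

{2, 6, 7}

Sat(error | done) = {1, 2, 4, 6, 7}
Sat((error | done) | req) = {1, 2, 4, 6, 7}
AG ((error | done) | req): greatest fixpoint, start Z0 = {1, 2, 4, 6, 7}, keep only states in Sat with every successor in Z. Z1 = {2, 6, 7}; fixed.
Sat(AG ((error | done) | req)) = {2, 6, 7}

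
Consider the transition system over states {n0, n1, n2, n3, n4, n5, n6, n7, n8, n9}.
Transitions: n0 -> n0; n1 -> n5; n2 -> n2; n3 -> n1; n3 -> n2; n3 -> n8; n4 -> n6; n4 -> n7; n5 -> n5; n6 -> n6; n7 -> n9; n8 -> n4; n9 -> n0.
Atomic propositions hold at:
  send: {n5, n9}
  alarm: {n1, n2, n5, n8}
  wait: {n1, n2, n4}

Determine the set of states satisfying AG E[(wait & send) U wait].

{n2}

Sat(wait & send) = ∅
E[(wait & send) U wait]: least fixpoint, start Z0 = Sat(wait) = {n1, n2, n4}, add states in Sat(wait & send) with some successor in Z. Already a fixed point.
Sat(E[(wait & send) U wait]) = {n1, n2, n4}
AG E[(wait & send) U wait]: greatest fixpoint, start Z0 = {n1, n2, n4}, keep only states in Sat with every successor in Z. Z1 = {n2}; fixed.
Sat(AG E[(wait & send) U wait]) = {n2}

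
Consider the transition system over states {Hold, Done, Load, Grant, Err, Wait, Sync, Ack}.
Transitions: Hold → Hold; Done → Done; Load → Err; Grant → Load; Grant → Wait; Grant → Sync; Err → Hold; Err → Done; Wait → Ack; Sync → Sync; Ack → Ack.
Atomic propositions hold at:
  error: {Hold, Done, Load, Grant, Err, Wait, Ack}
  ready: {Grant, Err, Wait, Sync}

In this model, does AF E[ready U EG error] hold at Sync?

EG error: greatest fixpoint, start Z0 = {Hold, Done, Load, Grant, Err, Wait, Ack}, keep only states in Sat with some successor in Z. Already a fixed point.
Sat(EG error) = {Hold, Done, Load, Grant, Err, Wait, Ack}
E[ready U EG error]: least fixpoint, start Z0 = Sat(EG error) = {Hold, Done, Load, Grant, Err, Wait, Ack}, add states in Sat(ready) with some successor in Z. Already a fixed point.
Sat(E[ready U EG error]) = {Hold, Done, Load, Grant, Err, Wait, Ack}
AF E[ready U EG error]: least fixpoint, start Z0 = {Hold, Done, Load, Grant, Err, Wait, Ack}, add states with every successor in Z. Already a fixed point.
Sat(AF E[ready U EG error]) = {Hold, Done, Load, Grant, Err, Wait, Ack}
Sync ∉ Sat(AF E[ready U EG error]) = {Hold, Done, Load, Grant, Err, Wait, Ack}, so the formula does not hold at Sync.

No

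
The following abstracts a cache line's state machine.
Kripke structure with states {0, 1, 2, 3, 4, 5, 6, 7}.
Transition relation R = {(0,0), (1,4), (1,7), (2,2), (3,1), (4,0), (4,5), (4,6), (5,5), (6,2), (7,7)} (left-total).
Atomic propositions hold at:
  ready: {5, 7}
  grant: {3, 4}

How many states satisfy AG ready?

AG ready: greatest fixpoint, start Z0 = {5, 7}, keep only states in Sat with every successor in Z. Already a fixed point.
Sat(AG ready) = {5, 7}
|Sat(AG ready)| = |{5, 7}| = 2.

2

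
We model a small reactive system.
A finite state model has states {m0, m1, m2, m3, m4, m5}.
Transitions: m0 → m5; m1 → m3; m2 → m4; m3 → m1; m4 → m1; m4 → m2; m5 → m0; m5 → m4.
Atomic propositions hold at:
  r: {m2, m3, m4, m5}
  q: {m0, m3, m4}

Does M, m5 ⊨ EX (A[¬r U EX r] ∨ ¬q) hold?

Yes

Sat(¬r) = {m0, m1}
Sat(EX r) = {s : some successor in {m2, m3, m4, m5}} = {m0, m1, m2, m4, m5}
A[¬r U EX r]: least fixpoint, start Z0 = Sat(EX r) = {m0, m1, m2, m4, m5}, add states in Sat(¬r) with every successor in Z. Already a fixed point.
Sat(A[¬r U EX r]) = {m0, m1, m2, m4, m5}
Sat(¬q) = {m1, m2, m5}
Sat(A[¬r U EX r] ∨ ¬q) = {m0, m1, m2, m4, m5}
Sat(EX (A[¬r U EX r] ∨ ¬q)) = {s : some successor in {m0, m1, m2, m4, m5}} = {m0, m2, m3, m4, m5}
m5 ∈ Sat(EX (A[¬r U EX r] ∨ ¬q)) = {m0, m2, m3, m4, m5}, so the formula holds at m5.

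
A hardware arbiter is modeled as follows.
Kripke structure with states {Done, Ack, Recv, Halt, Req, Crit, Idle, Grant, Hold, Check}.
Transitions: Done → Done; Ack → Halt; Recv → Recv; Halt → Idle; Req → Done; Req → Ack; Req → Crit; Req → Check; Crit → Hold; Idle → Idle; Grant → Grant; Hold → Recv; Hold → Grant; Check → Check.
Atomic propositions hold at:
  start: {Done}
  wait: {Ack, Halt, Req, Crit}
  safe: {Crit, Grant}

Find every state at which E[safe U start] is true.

E[safe U start]: least fixpoint, start Z0 = Sat(start) = {Done}, add states in Sat(safe) with some successor in Z. Already a fixed point.
Sat(E[safe U start]) = {Done}

{Done}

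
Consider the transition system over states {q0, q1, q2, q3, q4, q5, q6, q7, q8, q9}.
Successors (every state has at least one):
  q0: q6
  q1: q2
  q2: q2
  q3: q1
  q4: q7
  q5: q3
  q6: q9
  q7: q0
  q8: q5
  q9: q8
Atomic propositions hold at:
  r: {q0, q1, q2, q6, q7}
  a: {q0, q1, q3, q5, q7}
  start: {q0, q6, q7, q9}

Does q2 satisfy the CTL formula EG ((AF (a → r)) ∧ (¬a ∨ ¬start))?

Sat(a → r) = {q0, q1, q2, q4, q6, q7, q8, q9}
AF (a → r): least fixpoint, start Z0 = {q0, q1, q2, q4, q6, q7, q8, q9}, add states with every successor in Z. Z1 = {q0, q1, q2, q3, q4, q6, q7, q8, q9}; Z2 = {q0, q1, q2, q3, q4, q5, q6, q7, q8, q9}; fixed.
Sat(AF (a → r)) = {q0, q1, q2, q3, q4, q5, q6, q7, q8, q9}
Sat(¬a) = {q2, q4, q6, q8, q9}
Sat(¬start) = {q1, q2, q3, q4, q5, q8}
Sat(¬a ∨ ¬start) = {q1, q2, q3, q4, q5, q6, q8, q9}
Sat((AF (a → r)) ∧ (¬a ∨ ¬start)) = {q1, q2, q3, q4, q5, q6, q8, q9}
EG ((AF (a → r)) ∧ (¬a ∨ ¬start)): greatest fixpoint, start Z0 = {q1, q2, q3, q4, q5, q6, q8, q9}, keep only states in Sat with some successor in Z. Z1 = {q1, q2, q3, q5, q6, q8, q9}; fixed.
Sat(EG ((AF (a → r)) ∧ (¬a ∨ ¬start))) = {q1, q2, q3, q5, q6, q8, q9}
q2 ∈ Sat(EG ((AF (a → r)) ∧ (¬a ∨ ¬start))) = {q1, q2, q3, q5, q6, q8, q9}, so the formula holds at q2.

Yes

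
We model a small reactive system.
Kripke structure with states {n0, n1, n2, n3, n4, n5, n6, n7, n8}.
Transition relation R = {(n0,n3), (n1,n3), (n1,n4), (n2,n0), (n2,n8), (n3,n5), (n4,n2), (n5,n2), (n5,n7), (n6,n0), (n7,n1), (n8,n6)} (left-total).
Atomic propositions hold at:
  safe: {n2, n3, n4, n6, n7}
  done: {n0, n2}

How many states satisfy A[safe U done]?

4

A[safe U done]: least fixpoint, start Z0 = Sat(done) = {n0, n2}, add states in Sat(safe) with every successor in Z. Z1 = {n0, n2, n4, n6}; fixed.
Sat(A[safe U done]) = {n0, n2, n4, n6}
|Sat(A[safe U done])| = |{n0, n2, n4, n6}| = 4.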